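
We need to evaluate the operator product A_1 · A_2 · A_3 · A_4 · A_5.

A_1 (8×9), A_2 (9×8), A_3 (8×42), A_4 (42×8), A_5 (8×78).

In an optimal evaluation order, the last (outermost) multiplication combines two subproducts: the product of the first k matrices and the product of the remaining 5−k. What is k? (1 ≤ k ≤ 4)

Adjacent pairs: A_1A_2 = 8·9·8 = 576; A_2A_3 = 9·8·42 = 3024; A_3A_4 = 8·42·8 = 2688; A_4A_5 = 42·8·78 = 26208.
Length 3: A_1..A_3: k=1: 0+3024+8·9·42=6048; k=2: 576+0+8·8·42=3264 → min 3264 | A_2..A_4: k=2: 0+2688+9·8·8=3264; k=3: 3024+0+9·42·8=6048 → min 3264 | A_3..A_5: k=3: 0+26208+8·42·78=52416; k=4: 2688+0+8·8·78=7680 → min 7680.
Length 4: A_1..A_4: k=1: 0+3264+8·9·8=3840; k=2: 576+2688+8·8·8=3776; k=3: 3264+0+8·42·8=5952 → min 3776 | A_2..A_5: k=2: 0+7680+9·8·78=13296; k=3: 3024+26208+9·42·78=58716; k=4: 3264+0+9·8·78=8880 → min 8880.
Top-level splits: k=1: (A_1..A_1)·(A_2..A_5) → 0+8880+8·9·78 = 14496; k=2: (A_1..A_2)·(A_3..A_5) → 576+7680+8·8·78 = 13248; k=3: (A_1..A_3)·(A_4..A_5) → 3264+26208+8·42·78 = 55680; k=4: (A_1..A_4)·(A_5..A_5) → 3776+0+8·8·78 = 8768.
Best split is after A_4, i.e. k = 4.

4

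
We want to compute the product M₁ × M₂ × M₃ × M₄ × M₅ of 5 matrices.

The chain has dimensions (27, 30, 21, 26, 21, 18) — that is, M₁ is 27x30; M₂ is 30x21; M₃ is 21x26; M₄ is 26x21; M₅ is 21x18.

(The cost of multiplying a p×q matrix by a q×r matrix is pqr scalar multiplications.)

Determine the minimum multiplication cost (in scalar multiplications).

Adjacent pairs: M₁M₂ = 27·30·21 = 17010; M₂M₃ = 30·21·26 = 16380; M₃M₄ = 21·26·21 = 11466; M₄M₅ = 26·21·18 = 9828.
Length 3: M₁..M₃: k=1: 0+16380+27·30·26=37440; k=2: 17010+0+27·21·26=31752 → min 31752 | M₂..M₄: k=2: 0+11466+30·21·21=24696; k=3: 16380+0+30·26·21=32760 → min 24696 | M₃..M₅: k=3: 0+9828+21·26·18=19656; k=4: 11466+0+21·21·18=19404 → min 19404.
Length 4: M₁..M₄: k=1: 0+24696+27·30·21=41706; k=2: 17010+11466+27·21·21=40383; k=3: 31752+0+27·26·21=46494 → min 40383 | M₂..M₅: k=2: 0+19404+30·21·18=30744; k=3: 16380+9828+30·26·18=40248; k=4: 24696+0+30·21·18=36036 → min 30744.
Length 5: M₁..M₅: k=1: 0+30744+27·30·18=45324; k=2: 17010+19404+27·21·18=46620; k=3: 31752+9828+27·26·18=54216; k=4: 40383+0+27·21·18=50589 → min 45324.
Optimal order: (M₁ × (M₂ × ((M₃ × M₄) × M₅))) with cost 45324.

45324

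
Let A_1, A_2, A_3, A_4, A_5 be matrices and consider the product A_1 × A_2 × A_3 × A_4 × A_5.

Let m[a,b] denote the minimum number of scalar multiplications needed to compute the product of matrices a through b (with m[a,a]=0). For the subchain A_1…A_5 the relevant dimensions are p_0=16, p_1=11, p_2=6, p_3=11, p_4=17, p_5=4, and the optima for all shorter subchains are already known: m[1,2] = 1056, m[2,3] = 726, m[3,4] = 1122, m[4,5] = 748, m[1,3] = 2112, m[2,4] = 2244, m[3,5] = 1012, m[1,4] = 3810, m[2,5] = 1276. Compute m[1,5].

1980

m[1,5] = min over k∈[1,4] of m[1,k]+m[k+1,5]+p_{0}·p_k·p_{5}.
k=1: 0 + 1276 + 16·11·4 = 1980; k=2: 1056 + 1012 + 16·6·4 = 2452; k=3: 2112 + 748 + 16·11·4 = 3564; k=4: 3810 + 0 + 16·17·4 = 4898.
Minimum: 1980 at k=1.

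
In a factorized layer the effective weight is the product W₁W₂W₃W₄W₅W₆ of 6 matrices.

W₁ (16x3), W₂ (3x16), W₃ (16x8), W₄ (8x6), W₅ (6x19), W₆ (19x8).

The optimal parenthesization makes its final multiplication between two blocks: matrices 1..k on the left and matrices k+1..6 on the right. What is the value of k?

Adjacent pairs: W₁W₂ = 16·3·16 = 768; W₂W₃ = 3·16·8 = 384; W₃W₄ = 16·8·6 = 768; W₄W₅ = 8·6·19 = 912; W₅W₆ = 6·19·8 = 912.
Length 3: W₁..W₃: k=1: 0+384+16·3·8=768; k=2: 768+0+16·16·8=2816 → min 768 | W₂..W₄: k=2: 0+768+3·16·6=1056; k=3: 384+0+3·8·6=528 → min 528 | W₃..W₅: k=3: 0+912+16·8·19=3344; k=4: 768+0+16·6·19=2592 → min 2592 | W₄..W₆: k=4: 0+912+8·6·8=1296; k=5: 912+0+8·19·8=2128 → min 1296.
Length 4: W₁..W₄: k=1: 0+528+16·3·6=816; k=2: 768+768+16·16·6=3072; k=3: 768+0+16·8·6=1536 → min 816 | W₂..W₅: k=2: 0+2592+3·16·19=3504; k=3: 384+912+3·8·19=1752; k=4: 528+0+3·6·19=870 → min 870 | W₃..W₆: k=3: 0+1296+16·8·8=2320; k=4: 768+912+16·6·8=2448; k=5: 2592+0+16·19·8=5024 → min 2320.
Length 5: W₁..W₅: k=1: 0+870+16·3·19=1782; k=2: 768+2592+16·16·19=8224; k=3: 768+912+16·8·19=4112; k=4: 816+0+16·6·19=2640 → min 1782 | W₂..W₆: k=2: 0+2320+3·16·8=2704; k=3: 384+1296+3·8·8=1872; k=4: 528+912+3·6·8=1584; k=5: 870+0+3·19·8=1326 → min 1326.
Top-level splits: k=1: (W₁..W₁)·(W₂..W₆) → 0+1326+16·3·8 = 1710; k=2: (W₁..W₂)·(W₃..W₆) → 768+2320+16·16·8 = 5136; k=3: (W₁..W₃)·(W₄..W₆) → 768+1296+16·8·8 = 3088; k=4: (W₁..W₄)·(W₅..W₆) → 816+912+16·6·8 = 2496; k=5: (W₁..W₅)·(W₆..W₆) → 1782+0+16·19·8 = 4214.
Best split is after W₁, i.e. k = 1.

1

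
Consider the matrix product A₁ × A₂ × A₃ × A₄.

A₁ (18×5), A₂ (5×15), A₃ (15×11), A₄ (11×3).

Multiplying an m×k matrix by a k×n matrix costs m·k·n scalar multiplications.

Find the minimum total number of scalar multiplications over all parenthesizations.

990

Adjacent pairs: A₁A₂ = 18·5·15 = 1350; A₂A₃ = 5·15·11 = 825; A₃A₄ = 15·11·3 = 495.
Length 3: A₁..A₃: k=1: 0+825+18·5·11=1815; k=2: 1350+0+18·15·11=4320 → min 1815 | A₂..A₄: k=2: 0+495+5·15·3=720; k=3: 825+0+5·11·3=990 → min 720.
Length 4: A₁..A₄: k=1: 0+720+18·5·3=990; k=2: 1350+495+18·15·3=2655; k=3: 1815+0+18·11·3=2409 → min 990.
Optimal order: (A₁ × (A₂ × (A₃ × A₄))) with cost 990.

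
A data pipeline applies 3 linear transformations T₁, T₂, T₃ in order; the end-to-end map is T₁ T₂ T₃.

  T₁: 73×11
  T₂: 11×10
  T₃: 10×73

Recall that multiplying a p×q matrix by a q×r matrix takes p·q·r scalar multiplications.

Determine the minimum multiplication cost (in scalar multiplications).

Order (T₁ (T₂ T₃)): (T₂ T₃): 11×10 by 10×73 → 11×73, cost 11·10·73 = 8030; (T₁ (T₂ T₃)): 73×11 by 11×73 → 73×73, cost 73·11·73 = 58619; cumulative 66649. Total 66649.
Order ((T₁ T₂) T₃): (T₁ T₂): 73×11 by 11×10 → 73×10, cost 73·11·10 = 8030; ((T₁ T₂) T₃): 73×10 by 10×73 → 73×73, cost 73·10·73 = 53290; cumulative 61320. Total 61320.
Minimum: 61320.

61320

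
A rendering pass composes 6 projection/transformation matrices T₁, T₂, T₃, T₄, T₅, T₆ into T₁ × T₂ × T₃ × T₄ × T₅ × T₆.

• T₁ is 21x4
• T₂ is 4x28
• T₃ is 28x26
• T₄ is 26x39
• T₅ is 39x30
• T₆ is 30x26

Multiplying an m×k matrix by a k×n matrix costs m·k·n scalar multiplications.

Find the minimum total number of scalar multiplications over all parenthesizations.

Adjacent pairs: T₁T₂ = 21·4·28 = 2352; T₂T₃ = 4·28·26 = 2912; T₃T₄ = 28·26·39 = 28392; T₄T₅ = 26·39·30 = 30420; T₅T₆ = 39·30·26 = 30420.
Length 3: T₁..T₃: k=1: 0+2912+21·4·26=5096; k=2: 2352+0+21·28·26=17640 → min 5096 | T₂..T₄: k=2: 0+28392+4·28·39=32760; k=3: 2912+0+4·26·39=6968 → min 6968 | T₃..T₅: k=3: 0+30420+28·26·30=52260; k=4: 28392+0+28·39·30=61152 → min 52260 | T₄..T₆: k=4: 0+30420+26·39·26=56784; k=5: 30420+0+26·30·26=50700 → min 50700.
Length 4: T₁..T₄: k=1: 0+6968+21·4·39=10244; k=2: 2352+28392+21·28·39=53676; k=3: 5096+0+21·26·39=26390 → min 10244 | T₂..T₅: k=2: 0+52260+4·28·30=55620; k=3: 2912+30420+4·26·30=36452; k=4: 6968+0+4·39·30=11648 → min 11648 | T₃..T₆: k=3: 0+50700+28·26·26=69628; k=4: 28392+30420+28·39·26=87204; k=5: 52260+0+28·30·26=74100 → min 69628.
Length 5: T₁..T₅: k=1: 0+11648+21·4·30=14168; k=2: 2352+52260+21·28·30=72252; k=3: 5096+30420+21·26·30=51896; k=4: 10244+0+21·39·30=34814 → min 14168 | T₂..T₆: k=2: 0+69628+4·28·26=72540; k=3: 2912+50700+4·26·26=56316; k=4: 6968+30420+4·39·26=41444; k=5: 11648+0+4·30·26=14768 → min 14768.
Length 6: T₁..T₆: k=1: 0+14768+21·4·26=16952; k=2: 2352+69628+21·28·26=87268; k=3: 5096+50700+21·26·26=69992; k=4: 10244+30420+21·39·26=61958; k=5: 14168+0+21·30·26=30548 → min 16952.
Optimal order: (T₁ × ((((T₂ × T₃) × T₄) × T₅) × T₆)) with cost 16952.

16952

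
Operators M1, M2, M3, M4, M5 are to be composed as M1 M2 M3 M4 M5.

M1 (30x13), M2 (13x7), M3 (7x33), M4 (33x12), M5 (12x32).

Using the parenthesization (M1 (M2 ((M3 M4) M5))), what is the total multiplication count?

(M3 M4): 7×33 by 33×12 → 7×12, cost 7·33·12 = 2772
((M3 M4) M5): 7×12 by 12×32 → 7×32, cost 7·12·32 = 2688; cumulative 5460
(M2 ((M3 M4) M5)): 13×7 by 7×32 → 13×32, cost 13·7·32 = 2912; cumulative 8372
(M1 (M2 ((M3 M4) M5))): 30×13 by 13×32 → 30×32, cost 30·13·32 = 12480; cumulative 20852
Total: 20852 scalar multiplications.

20852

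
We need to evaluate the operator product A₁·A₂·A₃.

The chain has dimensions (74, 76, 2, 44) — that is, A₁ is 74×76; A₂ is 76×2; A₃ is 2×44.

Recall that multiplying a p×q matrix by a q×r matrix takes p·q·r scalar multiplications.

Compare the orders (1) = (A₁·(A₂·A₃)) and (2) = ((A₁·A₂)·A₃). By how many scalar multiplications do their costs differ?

Order (1) = (A₁·(A₂·A₃)): (A₂·A₃): 76×2 by 2×44 → 76×44, cost 76·2·44 = 6688; (A₁·(A₂·A₃)): 74×76 by 76×44 → 74×44, cost 74·76·44 = 247456; cumulative 254144. Total 254144.
Order (2) = ((A₁·A₂)·A₃): (A₁·A₂): 74×76 by 76×2 → 74×2, cost 74·76·2 = 11248; ((A₁·A₂)·A₃): 74×2 by 2×44 → 74×44, cost 74·2·44 = 6512; cumulative 17760. Total 17760.
Difference: |254144 − 17760| = 236384.

236384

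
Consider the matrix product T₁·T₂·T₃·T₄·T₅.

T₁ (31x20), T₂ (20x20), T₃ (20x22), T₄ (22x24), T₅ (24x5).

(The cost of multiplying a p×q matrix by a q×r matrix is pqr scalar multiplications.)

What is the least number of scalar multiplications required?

Adjacent pairs: T₁T₂ = 31·20·20 = 12400; T₂T₃ = 20·20·22 = 8800; T₃T₄ = 20·22·24 = 10560; T₄T₅ = 22·24·5 = 2640.
Length 3: T₁..T₃: k=1: 0+8800+31·20·22=22440; k=2: 12400+0+31·20·22=26040 → min 22440 | T₂..T₄: k=2: 0+10560+20·20·24=20160; k=3: 8800+0+20·22·24=19360 → min 19360 | T₃..T₅: k=3: 0+2640+20·22·5=4840; k=4: 10560+0+20·24·5=12960 → min 4840.
Length 4: T₁..T₄: k=1: 0+19360+31·20·24=34240; k=2: 12400+10560+31·20·24=37840; k=3: 22440+0+31·22·24=38808 → min 34240 | T₂..T₅: k=2: 0+4840+20·20·5=6840; k=3: 8800+2640+20·22·5=13640; k=4: 19360+0+20·24·5=21760 → min 6840.
Length 5: T₁..T₅: k=1: 0+6840+31·20·5=9940; k=2: 12400+4840+31·20·5=20340; k=3: 22440+2640+31·22·5=28490; k=4: 34240+0+31·24·5=37960 → min 9940.
Optimal order: (T₁·(T₂·(T₃·(T₄·T₅)))) with cost 9940.

9940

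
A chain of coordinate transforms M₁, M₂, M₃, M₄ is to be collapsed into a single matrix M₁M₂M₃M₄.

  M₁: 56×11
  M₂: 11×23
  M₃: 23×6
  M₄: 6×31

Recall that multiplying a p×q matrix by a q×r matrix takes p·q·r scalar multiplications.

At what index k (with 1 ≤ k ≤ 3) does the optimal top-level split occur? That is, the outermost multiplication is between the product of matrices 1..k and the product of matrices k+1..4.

3

Adjacent pairs: M₁M₂ = 56·11·23 = 14168; M₂M₃ = 11·23·6 = 1518; M₃M₄ = 23·6·31 = 4278.
Length 3: M₁..M₃: k=1: 0+1518+56·11·6=5214; k=2: 14168+0+56·23·6=21896 → min 5214 | M₂..M₄: k=2: 0+4278+11·23·31=12121; k=3: 1518+0+11·6·31=3564 → min 3564.
Top-level splits: k=1: (M₁..M₁)·(M₂..M₄) → 0+3564+56·11·31 = 22660; k=2: (M₁..M₂)·(M₃..M₄) → 14168+4278+56·23·31 = 58374; k=3: (M₁..M₃)·(M₄..M₄) → 5214+0+56·6·31 = 15630.
Best split is after M₃, i.e. k = 3.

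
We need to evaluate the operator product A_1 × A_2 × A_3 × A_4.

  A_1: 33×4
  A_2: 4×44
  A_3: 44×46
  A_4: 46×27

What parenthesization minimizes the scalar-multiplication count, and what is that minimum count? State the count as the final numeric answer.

16628

Adjacent pairs: A_1A_2 = 33·4·44 = 5808; A_2A_3 = 4·44·46 = 8096; A_3A_4 = 44·46·27 = 54648.
Length 3: A_1..A_3: k=1: 0+8096+33·4·46=14168; k=2: 5808+0+33·44·46=72600 → min 14168 | A_2..A_4: k=2: 0+54648+4·44·27=59400; k=3: 8096+0+4·46·27=13064 → min 13064.
Length 4: A_1..A_4: k=1: 0+13064+33·4·27=16628; k=2: 5808+54648+33·44·27=99660; k=3: 14168+0+33·46·27=55154 → min 16628.
Optimal parenthesization: (A_1 × ((A_2 × A_3) × A_4)) with cost 16628.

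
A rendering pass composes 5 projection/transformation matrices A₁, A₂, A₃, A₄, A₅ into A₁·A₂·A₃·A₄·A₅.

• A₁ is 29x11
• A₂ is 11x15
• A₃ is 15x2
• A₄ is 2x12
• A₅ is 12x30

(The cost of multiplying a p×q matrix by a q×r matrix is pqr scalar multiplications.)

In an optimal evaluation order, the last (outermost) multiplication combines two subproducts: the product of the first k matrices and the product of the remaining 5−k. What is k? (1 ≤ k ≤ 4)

Adjacent pairs: A₁A₂ = 29·11·15 = 4785; A₂A₃ = 11·15·2 = 330; A₃A₄ = 15·2·12 = 360; A₄A₅ = 2·12·30 = 720.
Length 3: A₁..A₃: k=1: 0+330+29·11·2=968; k=2: 4785+0+29·15·2=5655 → min 968 | A₂..A₄: k=2: 0+360+11·15·12=2340; k=3: 330+0+11·2·12=594 → min 594 | A₃..A₅: k=3: 0+720+15·2·30=1620; k=4: 360+0+15·12·30=5760 → min 1620.
Length 4: A₁..A₄: k=1: 0+594+29·11·12=4422; k=2: 4785+360+29·15·12=10365; k=3: 968+0+29·2·12=1664 → min 1664 | A₂..A₅: k=2: 0+1620+11·15·30=6570; k=3: 330+720+11·2·30=1710; k=4: 594+0+11·12·30=4554 → min 1710.
Top-level splits: k=1: (A₁..A₁)·(A₂..A₅) → 0+1710+29·11·30 = 11280; k=2: (A₁..A₂)·(A₃..A₅) → 4785+1620+29·15·30 = 19455; k=3: (A₁..A₃)·(A₄..A₅) → 968+720+29·2·30 = 3428; k=4: (A₁..A₄)·(A₅..A₅) → 1664+0+29·12·30 = 12104.
Best split is after A₃, i.e. k = 3.

3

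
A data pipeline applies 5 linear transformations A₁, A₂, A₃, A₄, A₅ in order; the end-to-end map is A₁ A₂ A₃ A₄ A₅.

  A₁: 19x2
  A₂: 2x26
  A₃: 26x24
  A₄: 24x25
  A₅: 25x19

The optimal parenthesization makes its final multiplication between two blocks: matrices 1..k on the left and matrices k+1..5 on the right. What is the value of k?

Adjacent pairs: A₁A₂ = 19·2·26 = 988; A₂A₃ = 2·26·24 = 1248; A₃A₄ = 26·24·25 = 15600; A₄A₅ = 24·25·19 = 11400.
Length 3: A₁..A₃: k=1: 0+1248+19·2·24=2160; k=2: 988+0+19·26·24=12844 → min 2160 | A₂..A₄: k=2: 0+15600+2·26·25=16900; k=3: 1248+0+2·24·25=2448 → min 2448 | A₃..A₅: k=3: 0+11400+26·24·19=23256; k=4: 15600+0+26·25·19=27950 → min 23256.
Length 4: A₁..A₄: k=1: 0+2448+19·2·25=3398; k=2: 988+15600+19·26·25=28938; k=3: 2160+0+19·24·25=13560 → min 3398 | A₂..A₅: k=2: 0+23256+2·26·19=24244; k=3: 1248+11400+2·24·19=13560; k=4: 2448+0+2·25·19=3398 → min 3398.
Top-level splits: k=1: (A₁..A₁)·(A₂..A₅) → 0+3398+19·2·19 = 4120; k=2: (A₁..A₂)·(A₃..A₅) → 988+23256+19·26·19 = 33630; k=3: (A₁..A₃)·(A₄..A₅) → 2160+11400+19·24·19 = 22224; k=4: (A₁..A₄)·(A₅..A₅) → 3398+0+19·25·19 = 12423.
Best split is after A₁, i.e. k = 1.

1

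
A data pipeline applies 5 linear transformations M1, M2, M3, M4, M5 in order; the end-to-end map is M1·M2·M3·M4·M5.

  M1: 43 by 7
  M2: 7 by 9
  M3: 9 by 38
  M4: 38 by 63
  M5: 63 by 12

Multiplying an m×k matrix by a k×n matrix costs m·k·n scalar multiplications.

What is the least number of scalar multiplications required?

28056

Adjacent pairs: M1M2 = 43·7·9 = 2709; M2M3 = 7·9·38 = 2394; M3M4 = 9·38·63 = 21546; M4M5 = 38·63·12 = 28728.
Length 3: M1..M3: k=1: 0+2394+43·7·38=13832; k=2: 2709+0+43·9·38=17415 → min 13832 | M2..M4: k=2: 0+21546+7·9·63=25515; k=3: 2394+0+7·38·63=19152 → min 19152 | M3..M5: k=3: 0+28728+9·38·12=32832; k=4: 21546+0+9·63·12=28350 → min 28350.
Length 4: M1..M4: k=1: 0+19152+43·7·63=38115; k=2: 2709+21546+43·9·63=48636; k=3: 13832+0+43·38·63=116774 → min 38115 | M2..M5: k=2: 0+28350+7·9·12=29106; k=3: 2394+28728+7·38·12=34314; k=4: 19152+0+7·63·12=24444 → min 24444.
Length 5: M1..M5: k=1: 0+24444+43·7·12=28056; k=2: 2709+28350+43·9·12=35703; k=3: 13832+28728+43·38·12=62168; k=4: 38115+0+43·63·12=70623 → min 28056.
Optimal order: (M1·(((M2·M3)·M4)·M5)) with cost 28056.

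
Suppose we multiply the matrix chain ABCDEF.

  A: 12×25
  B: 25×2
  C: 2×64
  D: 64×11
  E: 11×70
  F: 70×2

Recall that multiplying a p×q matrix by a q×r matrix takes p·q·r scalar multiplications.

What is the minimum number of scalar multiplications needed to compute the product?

Adjacent pairs: AB = 12·25·2 = 600; BC = 25·2·64 = 3200; CD = 2·64·11 = 1408; DE = 64·11·70 = 49280; EF = 11·70·2 = 1540.
Length 3: A..C: k=1: 0+3200+12·25·64=22400; k=2: 600+0+12·2·64=2136 → min 2136 | B..D: k=2: 0+1408+25·2·11=1958; k=3: 3200+0+25·64·11=20800 → min 1958 | C..E: k=3: 0+49280+2·64·70=58240; k=4: 1408+0+2·11·70=2948 → min 2948 | D..F: k=4: 0+1540+64·11·2=2948; k=5: 49280+0+64·70·2=58240 → min 2948.
Length 4: A..D: k=1: 0+1958+12·25·11=5258; k=2: 600+1408+12·2·11=2272; k=3: 2136+0+12·64·11=10584 → min 2272 | B..E: k=2: 0+2948+25·2·70=6448; k=3: 3200+49280+25·64·70=164480; k=4: 1958+0+25·11·70=21208 → min 6448 | C..F: k=3: 0+2948+2·64·2=3204; k=4: 1408+1540+2·11·2=2992; k=5: 2948+0+2·70·2=3228 → min 2992.
Length 5: A..E: k=1: 0+6448+12·25·70=27448; k=2: 600+2948+12·2·70=5228; k=3: 2136+49280+12·64·70=105176; k=4: 2272+0+12·11·70=11512 → min 5228 | B..F: k=2: 0+2992+25·2·2=3092; k=3: 3200+2948+25·64·2=9348; k=4: 1958+1540+25·11·2=4048; k=5: 6448+0+25·70·2=9948 → min 3092.
Length 6: A..F: k=1: 0+3092+12·25·2=3692; k=2: 600+2992+12·2·2=3640; k=3: 2136+2948+12·64·2=6620; k=4: 2272+1540+12·11·2=4076; k=5: 5228+0+12·70·2=6908 → min 3640.
Optimal order: ((AB)((CD)(EF))) with cost 3640.

3640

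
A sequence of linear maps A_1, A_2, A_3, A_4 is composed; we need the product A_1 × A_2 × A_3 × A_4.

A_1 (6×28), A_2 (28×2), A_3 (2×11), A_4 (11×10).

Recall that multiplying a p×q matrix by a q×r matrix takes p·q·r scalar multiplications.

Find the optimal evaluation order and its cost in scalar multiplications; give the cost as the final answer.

676

Adjacent pairs: A_1A_2 = 6·28·2 = 336; A_2A_3 = 28·2·11 = 616; A_3A_4 = 2·11·10 = 220.
Length 3: A_1..A_3: k=1: 0+616+6·28·11=2464; k=2: 336+0+6·2·11=468 → min 468 | A_2..A_4: k=2: 0+220+28·2·10=780; k=3: 616+0+28·11·10=3696 → min 780.
Length 4: A_1..A_4: k=1: 0+780+6·28·10=2460; k=2: 336+220+6·2·10=676; k=3: 468+0+6·11·10=1128 → min 676.
Optimal parenthesization: ((A_1 × A_2) × (A_3 × A_4)) with cost 676.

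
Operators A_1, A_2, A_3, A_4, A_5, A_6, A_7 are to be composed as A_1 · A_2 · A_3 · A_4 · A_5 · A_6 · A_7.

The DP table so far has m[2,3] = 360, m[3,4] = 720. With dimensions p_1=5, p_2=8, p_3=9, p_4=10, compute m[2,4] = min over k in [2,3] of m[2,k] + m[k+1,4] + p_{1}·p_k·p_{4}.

810

m[2,4] = min over k∈[2,3] of m[2,k]+m[k+1,4]+p_{1}·p_k·p_{4}.
k=2: 0 + 720 + 5·8·10 = 1120; k=3: 360 + 0 + 5·9·10 = 810.
Minimum: 810 at k=3.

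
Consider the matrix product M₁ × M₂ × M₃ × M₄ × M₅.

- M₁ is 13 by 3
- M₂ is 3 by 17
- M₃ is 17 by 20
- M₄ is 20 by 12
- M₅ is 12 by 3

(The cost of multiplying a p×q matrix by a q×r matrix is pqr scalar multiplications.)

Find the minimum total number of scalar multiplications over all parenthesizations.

Adjacent pairs: M₁M₂ = 13·3·17 = 663; M₂M₃ = 3·17·20 = 1020; M₃M₄ = 17·20·12 = 4080; M₄M₅ = 20·12·3 = 720.
Length 3: M₁..M₃: k=1: 0+1020+13·3·20=1800; k=2: 663+0+13·17·20=5083 → min 1800 | M₂..M₄: k=2: 0+4080+3·17·12=4692; k=3: 1020+0+3·20·12=1740 → min 1740 | M₃..M₅: k=3: 0+720+17·20·3=1740; k=4: 4080+0+17·12·3=4692 → min 1740.
Length 4: M₁..M₄: k=1: 0+1740+13·3·12=2208; k=2: 663+4080+13·17·12=7395; k=3: 1800+0+13·20·12=4920 → min 2208 | M₂..M₅: k=2: 0+1740+3·17·3=1893; k=3: 1020+720+3·20·3=1920; k=4: 1740+0+3·12·3=1848 → min 1848.
Length 5: M₁..M₅: k=1: 0+1848+13·3·3=1965; k=2: 663+1740+13·17·3=3066; k=3: 1800+720+13·20·3=3300; k=4: 2208+0+13·12·3=2676 → min 1965.
Optimal order: (M₁ × (((M₂ × M₃) × M₄) × M₅)) with cost 1965.

1965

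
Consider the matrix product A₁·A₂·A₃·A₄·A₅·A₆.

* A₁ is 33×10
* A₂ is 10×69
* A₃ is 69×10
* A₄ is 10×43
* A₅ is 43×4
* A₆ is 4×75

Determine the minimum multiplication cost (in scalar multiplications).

18460

Adjacent pairs: A₁A₂ = 33·10·69 = 22770; A₂A₃ = 10·69·10 = 6900; A₃A₄ = 69·10·43 = 29670; A₄A₅ = 10·43·4 = 1720; A₅A₆ = 43·4·75 = 12900.
Length 3: A₁..A₃: k=1: 0+6900+33·10·10=10200; k=2: 22770+0+33·69·10=45540 → min 10200 | A₂..A₄: k=2: 0+29670+10·69·43=59340; k=3: 6900+0+10·10·43=11200 → min 11200 | A₃..A₅: k=3: 0+1720+69·10·4=4480; k=4: 29670+0+69·43·4=41538 → min 4480 | A₄..A₆: k=4: 0+12900+10·43·75=45150; k=5: 1720+0+10·4·75=4720 → min 4720.
Length 4: A₁..A₄: k=1: 0+11200+33·10·43=25390; k=2: 22770+29670+33·69·43=150351; k=3: 10200+0+33·10·43=24390 → min 24390 | A₂..A₅: k=2: 0+4480+10·69·4=7240; k=3: 6900+1720+10·10·4=9020; k=4: 11200+0+10·43·4=12920 → min 7240 | A₃..A₆: k=3: 0+4720+69·10·75=56470; k=4: 29670+12900+69·43·75=265095; k=5: 4480+0+69·4·75=25180 → min 25180.
Length 5: A₁..A₅: k=1: 0+7240+33·10·4=8560; k=2: 22770+4480+33·69·4=36358; k=3: 10200+1720+33·10·4=13240; k=4: 24390+0+33·43·4=30066 → min 8560 | A₂..A₆: k=2: 0+25180+10·69·75=76930; k=3: 6900+4720+10·10·75=19120; k=4: 11200+12900+10·43·75=56350; k=5: 7240+0+10·4·75=10240 → min 10240.
Length 6: A₁..A₆: k=1: 0+10240+33·10·75=34990; k=2: 22770+25180+33·69·75=218725; k=3: 10200+4720+33·10·75=39670; k=4: 24390+12900+33·43·75=143715; k=5: 8560+0+33·4·75=18460 → min 18460.
Optimal order: ((A₁·(A₂·(A₃·(A₄·A₅))))·A₆) with cost 18460.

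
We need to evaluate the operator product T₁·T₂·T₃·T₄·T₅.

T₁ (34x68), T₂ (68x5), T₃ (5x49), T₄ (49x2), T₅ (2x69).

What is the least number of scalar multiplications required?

10486

Adjacent pairs: T₁T₂ = 34·68·5 = 11560; T₂T₃ = 68·5·49 = 16660; T₃T₄ = 5·49·2 = 490; T₄T₅ = 49·2·69 = 6762.
Length 3: T₁..T₃: k=1: 0+16660+34·68·49=129948; k=2: 11560+0+34·5·49=19890 → min 19890 | T₂..T₄: k=2: 0+490+68·5·2=1170; k=3: 16660+0+68·49·2=23324 → min 1170 | T₃..T₅: k=3: 0+6762+5·49·69=23667; k=4: 490+0+5·2·69=1180 → min 1180.
Length 4: T₁..T₄: k=1: 0+1170+34·68·2=5794; k=2: 11560+490+34·5·2=12390; k=3: 19890+0+34·49·2=23222 → min 5794 | T₂..T₅: k=2: 0+1180+68·5·69=24640; k=3: 16660+6762+68·49·69=253330; k=4: 1170+0+68·2·69=10554 → min 10554.
Length 5: T₁..T₅: k=1: 0+10554+34·68·69=170082; k=2: 11560+1180+34·5·69=24470; k=3: 19890+6762+34·49·69=141606; k=4: 5794+0+34·2·69=10486 → min 10486.
Optimal order: ((T₁·(T₂·(T₃·T₄)))·T₅) with cost 10486.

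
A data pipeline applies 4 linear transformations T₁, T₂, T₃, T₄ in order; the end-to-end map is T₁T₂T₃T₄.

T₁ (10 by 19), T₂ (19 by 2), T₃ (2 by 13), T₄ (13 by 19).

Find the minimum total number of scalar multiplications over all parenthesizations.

1254

Adjacent pairs: T₁T₂ = 10·19·2 = 380; T₂T₃ = 19·2·13 = 494; T₃T₄ = 2·13·19 = 494.
Length 3: T₁..T₃: k=1: 0+494+10·19·13=2964; k=2: 380+0+10·2·13=640 → min 640 | T₂..T₄: k=2: 0+494+19·2·19=1216; k=3: 494+0+19·13·19=5187 → min 1216.
Length 4: T₁..T₄: k=1: 0+1216+10·19·19=4826; k=2: 380+494+10·2·19=1254; k=3: 640+0+10·13·19=3110 → min 1254.
Optimal order: ((T₁T₂)(T₃T₄)) with cost 1254.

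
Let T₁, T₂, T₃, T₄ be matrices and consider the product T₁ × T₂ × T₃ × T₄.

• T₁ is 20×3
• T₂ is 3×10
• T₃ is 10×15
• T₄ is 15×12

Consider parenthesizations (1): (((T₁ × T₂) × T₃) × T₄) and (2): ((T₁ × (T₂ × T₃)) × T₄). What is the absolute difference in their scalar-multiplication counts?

2250

Order (1) = (((T₁ × T₂) × T₃) × T₄): (T₁ × T₂): 20×3 by 3×10 → 20×10, cost 20·3·10 = 600; ((T₁ × T₂) × T₃): 20×10 by 10×15 → 20×15, cost 20·10·15 = 3000; cumulative 3600; (((T₁ × T₂) × T₃) × T₄): 20×15 by 15×12 → 20×12, cost 20·15·12 = 3600; cumulative 7200. Total 7200.
Order (2) = ((T₁ × (T₂ × T₃)) × T₄): (T₂ × T₃): 3×10 by 10×15 → 3×15, cost 3·10·15 = 450; (T₁ × (T₂ × T₃)): 20×3 by 3×15 → 20×15, cost 20·3·15 = 900; cumulative 1350; ((T₁ × (T₂ × T₃)) × T₄): 20×15 by 15×12 → 20×12, cost 20·15·12 = 3600; cumulative 4950. Total 4950.
Difference: |7200 − 4950| = 2250.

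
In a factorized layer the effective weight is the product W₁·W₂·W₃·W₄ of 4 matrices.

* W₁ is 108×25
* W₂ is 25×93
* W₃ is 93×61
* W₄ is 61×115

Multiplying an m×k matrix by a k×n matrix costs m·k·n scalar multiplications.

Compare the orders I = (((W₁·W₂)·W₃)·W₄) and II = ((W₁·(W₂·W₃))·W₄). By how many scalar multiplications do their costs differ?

Order I = (((W₁·W₂)·W₃)·W₄): (W₁·W₂): 108×25 by 25×93 → 108×93, cost 108·25·93 = 251100; ((W₁·W₂)·W₃): 108×93 by 93×61 → 108×61, cost 108·93·61 = 612684; cumulative 863784; (((W₁·W₂)·W₃)·W₄): 108×61 by 61×115 → 108×115, cost 108·61·115 = 757620; cumulative 1621404. Total 1621404.
Order II = ((W₁·(W₂·W₃))·W₄): (W₂·W₃): 25×93 by 93×61 → 25×61, cost 25·93·61 = 141825; (W₁·(W₂·W₃)): 108×25 by 25×61 → 108×61, cost 108·25·61 = 164700; cumulative 306525; ((W₁·(W₂·W₃))·W₄): 108×61 by 61×115 → 108×115, cost 108·61·115 = 757620; cumulative 1064145. Total 1064145.
Difference: |1621404 − 1064145| = 557259.

557259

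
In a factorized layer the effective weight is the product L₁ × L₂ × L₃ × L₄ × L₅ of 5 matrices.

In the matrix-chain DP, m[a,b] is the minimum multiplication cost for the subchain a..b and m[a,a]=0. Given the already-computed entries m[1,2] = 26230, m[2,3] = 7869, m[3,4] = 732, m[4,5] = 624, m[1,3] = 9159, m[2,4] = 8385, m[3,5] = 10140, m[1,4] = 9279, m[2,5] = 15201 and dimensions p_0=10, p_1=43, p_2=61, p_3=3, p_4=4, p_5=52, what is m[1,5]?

m[1,5] = min over k∈[1,4] of m[1,k]+m[k+1,5]+p_{0}·p_k·p_{5}.
k=1: 0 + 15201 + 10·43·52 = 37561; k=2: 26230 + 10140 + 10·61·52 = 68090; k=3: 9159 + 624 + 10·3·52 = 11343; k=4: 9279 + 0 + 10·4·52 = 11359.
Minimum: 11343 at k=3.

11343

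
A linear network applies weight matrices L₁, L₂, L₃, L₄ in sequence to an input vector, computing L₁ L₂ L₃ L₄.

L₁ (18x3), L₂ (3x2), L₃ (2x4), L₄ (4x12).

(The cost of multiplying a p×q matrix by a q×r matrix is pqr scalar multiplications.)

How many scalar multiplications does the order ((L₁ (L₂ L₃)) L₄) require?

(L₂ L₃): 3×2 by 2×4 → 3×4, cost 3·2·4 = 24
(L₁ (L₂ L₃)): 18×3 by 3×4 → 18×4, cost 18·3·4 = 216; cumulative 240
((L₁ (L₂ L₃)) L₄): 18×4 by 4×12 → 18×12, cost 18·4·12 = 864; cumulative 1104
Total: 1104 scalar multiplications.

1104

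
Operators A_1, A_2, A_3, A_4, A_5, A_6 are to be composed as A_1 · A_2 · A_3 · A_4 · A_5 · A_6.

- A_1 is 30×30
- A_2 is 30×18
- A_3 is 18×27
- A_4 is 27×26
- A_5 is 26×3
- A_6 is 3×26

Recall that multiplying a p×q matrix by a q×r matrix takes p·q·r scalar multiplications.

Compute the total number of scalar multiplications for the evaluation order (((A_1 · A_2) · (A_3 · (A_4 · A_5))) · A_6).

(A_1 · A_2): 30×30 by 30×18 → 30×18, cost 30·30·18 = 16200
(A_4 · A_5): 27×26 by 26×3 → 27×3, cost 27·26·3 = 2106
(A_3 · (A_4 · A_5)): 18×27 by 27×3 → 18×3, cost 18·27·3 = 1458; cumulative 3564
((A_1 · A_2) · (A_3 · (A_4 · A_5))): 30×18 by 18×3 → 30×3, cost 30·18·3 = 1620; cumulative 21384
(((A_1 · A_2) · (A_3 · (A_4 · A_5))) · A_6): 30×3 by 3×26 → 30×26, cost 30·3·26 = 2340; cumulative 23724
Total: 23724 scalar multiplications.

23724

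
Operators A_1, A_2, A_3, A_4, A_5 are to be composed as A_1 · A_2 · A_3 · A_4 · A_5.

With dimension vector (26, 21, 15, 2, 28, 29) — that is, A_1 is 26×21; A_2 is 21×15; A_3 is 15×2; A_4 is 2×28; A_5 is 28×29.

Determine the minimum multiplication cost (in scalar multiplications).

Adjacent pairs: A_1A_2 = 26·21·15 = 8190; A_2A_3 = 21·15·2 = 630; A_3A_4 = 15·2·28 = 840; A_4A_5 = 2·28·29 = 1624.
Length 3: A_1..A_3: k=1: 0+630+26·21·2=1722; k=2: 8190+0+26·15·2=8970 → min 1722 | A_2..A_4: k=2: 0+840+21·15·28=9660; k=3: 630+0+21·2·28=1806 → min 1806 | A_3..A_5: k=3: 0+1624+15·2·29=2494; k=4: 840+0+15·28·29=13020 → min 2494.
Length 4: A_1..A_4: k=1: 0+1806+26·21·28=17094; k=2: 8190+840+26·15·28=19950; k=3: 1722+0+26·2·28=3178 → min 3178 | A_2..A_5: k=2: 0+2494+21·15·29=11629; k=3: 630+1624+21·2·29=3472; k=4: 1806+0+21·28·29=18858 → min 3472.
Length 5: A_1..A_5: k=1: 0+3472+26·21·29=19306; k=2: 8190+2494+26·15·29=21994; k=3: 1722+1624+26·2·29=4854; k=4: 3178+0+26·28·29=24290 → min 4854.
Optimal order: ((A_1 · (A_2 · A_3)) · (A_4 · A_5)) with cost 4854.

4854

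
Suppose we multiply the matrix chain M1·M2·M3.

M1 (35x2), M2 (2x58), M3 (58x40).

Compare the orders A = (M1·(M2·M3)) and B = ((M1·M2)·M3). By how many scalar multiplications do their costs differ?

77820

Order A = (M1·(M2·M3)): (M2·M3): 2×58 by 58×40 → 2×40, cost 2·58·40 = 4640; (M1·(M2·M3)): 35×2 by 2×40 → 35×40, cost 35·2·40 = 2800; cumulative 7440. Total 7440.
Order B = ((M1·M2)·M3): (M1·M2): 35×2 by 2×58 → 35×58, cost 35·2·58 = 4060; ((M1·M2)·M3): 35×58 by 58×40 → 35×40, cost 35·58·40 = 81200; cumulative 85260. Total 85260.
Difference: |7440 − 85260| = 77820.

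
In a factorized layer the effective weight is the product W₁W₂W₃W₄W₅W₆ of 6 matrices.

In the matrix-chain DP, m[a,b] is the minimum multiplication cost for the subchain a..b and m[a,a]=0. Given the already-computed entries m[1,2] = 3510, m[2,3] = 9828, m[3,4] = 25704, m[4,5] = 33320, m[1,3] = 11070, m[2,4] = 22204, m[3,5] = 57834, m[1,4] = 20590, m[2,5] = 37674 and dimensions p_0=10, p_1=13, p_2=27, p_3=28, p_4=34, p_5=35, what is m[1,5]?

32490

m[1,5] = min over k∈[1,4] of m[1,k]+m[k+1,5]+p_{0}·p_k·p_{5}.
k=1: 0 + 37674 + 10·13·35 = 42224; k=2: 3510 + 57834 + 10·27·35 = 70794; k=3: 11070 + 33320 + 10·28·35 = 54190; k=4: 20590 + 0 + 10·34·35 = 32490.
Minimum: 32490 at k=4.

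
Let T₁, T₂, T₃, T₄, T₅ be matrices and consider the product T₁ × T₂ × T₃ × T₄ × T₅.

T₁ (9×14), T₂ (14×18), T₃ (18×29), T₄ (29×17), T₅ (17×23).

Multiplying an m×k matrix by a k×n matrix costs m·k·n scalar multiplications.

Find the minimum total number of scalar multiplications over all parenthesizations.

Adjacent pairs: T₁T₂ = 9·14·18 = 2268; T₂T₃ = 14·18·29 = 7308; T₃T₄ = 18·29·17 = 8874; T₄T₅ = 29·17·23 = 11339.
Length 3: T₁..T₃: k=1: 0+7308+9·14·29=10962; k=2: 2268+0+9·18·29=6966 → min 6966 | T₂..T₄: k=2: 0+8874+14·18·17=13158; k=3: 7308+0+14·29·17=14210 → min 13158 | T₃..T₅: k=3: 0+11339+18·29·23=23345; k=4: 8874+0+18·17·23=15912 → min 15912.
Length 4: T₁..T₄: k=1: 0+13158+9·14·17=15300; k=2: 2268+8874+9·18·17=13896; k=3: 6966+0+9·29·17=11403 → min 11403 | T₂..T₅: k=2: 0+15912+14·18·23=21708; k=3: 7308+11339+14·29·23=27985; k=4: 13158+0+14·17·23=18632 → min 18632.
Length 5: T₁..T₅: k=1: 0+18632+9·14·23=21530; k=2: 2268+15912+9·18·23=21906; k=3: 6966+11339+9·29·23=24308; k=4: 11403+0+9·17·23=14922 → min 14922.
Optimal order: ((((T₁ × T₂) × T₃) × T₄) × T₅) with cost 14922.

14922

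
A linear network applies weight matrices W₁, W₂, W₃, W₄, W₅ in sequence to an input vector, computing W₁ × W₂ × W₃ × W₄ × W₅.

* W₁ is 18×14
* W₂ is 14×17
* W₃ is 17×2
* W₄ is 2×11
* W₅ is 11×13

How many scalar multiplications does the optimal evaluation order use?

Adjacent pairs: W₁W₂ = 18·14·17 = 4284; W₂W₃ = 14·17·2 = 476; W₃W₄ = 17·2·11 = 374; W₄W₅ = 2·11·13 = 286.
Length 3: W₁..W₃: k=1: 0+476+18·14·2=980; k=2: 4284+0+18·17·2=4896 → min 980 | W₂..W₄: k=2: 0+374+14·17·11=2992; k=3: 476+0+14·2·11=784 → min 784 | W₃..W₅: k=3: 0+286+17·2·13=728; k=4: 374+0+17·11·13=2805 → min 728.
Length 4: W₁..W₄: k=1: 0+784+18·14·11=3556; k=2: 4284+374+18·17·11=8024; k=3: 980+0+18·2·11=1376 → min 1376 | W₂..W₅: k=2: 0+728+14·17·13=3822; k=3: 476+286+14·2·13=1126; k=4: 784+0+14·11·13=2786 → min 1126.
Length 5: W₁..W₅: k=1: 0+1126+18·14·13=4402; k=2: 4284+728+18·17·13=8990; k=3: 980+286+18·2·13=1734; k=4: 1376+0+18·11·13=3950 → min 1734.
Optimal order: ((W₁ × (W₂ × W₃)) × (W₄ × W₅)) with cost 1734.

1734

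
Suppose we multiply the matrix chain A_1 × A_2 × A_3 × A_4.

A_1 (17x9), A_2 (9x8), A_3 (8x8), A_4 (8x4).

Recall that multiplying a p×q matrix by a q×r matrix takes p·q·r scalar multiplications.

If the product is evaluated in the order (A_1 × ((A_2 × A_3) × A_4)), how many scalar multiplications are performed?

1476

(A_2 × A_3): 9×8 by 8×8 → 9×8, cost 9·8·8 = 576
((A_2 × A_3) × A_4): 9×8 by 8×4 → 9×4, cost 9·8·4 = 288; cumulative 864
(A_1 × ((A_2 × A_3) × A_4)): 17×9 by 9×4 → 17×4, cost 17·9·4 = 612; cumulative 1476
Total: 1476 scalar multiplications.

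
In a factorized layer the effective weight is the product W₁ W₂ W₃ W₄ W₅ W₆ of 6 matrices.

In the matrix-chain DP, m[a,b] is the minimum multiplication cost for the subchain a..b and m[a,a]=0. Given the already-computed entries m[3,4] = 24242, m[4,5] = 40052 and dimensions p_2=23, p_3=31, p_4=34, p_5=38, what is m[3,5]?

m[3,5] = min over k∈[3,4] of m[3,k]+m[k+1,5]+p_{2}·p_k·p_{5}.
k=3: 0 + 40052 + 23·31·38 = 67146; k=4: 24242 + 0 + 23·34·38 = 53958.
Minimum: 53958 at k=4.

53958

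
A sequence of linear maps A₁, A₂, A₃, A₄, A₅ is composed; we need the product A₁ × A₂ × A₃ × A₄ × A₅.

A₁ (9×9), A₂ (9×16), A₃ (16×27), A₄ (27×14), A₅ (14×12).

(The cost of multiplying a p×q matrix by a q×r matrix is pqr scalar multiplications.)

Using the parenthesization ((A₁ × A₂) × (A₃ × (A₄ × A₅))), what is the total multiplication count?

(A₁ × A₂): 9×9 by 9×16 → 9×16, cost 9·9·16 = 1296
(A₄ × A₅): 27×14 by 14×12 → 27×12, cost 27·14·12 = 4536
(A₃ × (A₄ × A₅)): 16×27 by 27×12 → 16×12, cost 16·27·12 = 5184; cumulative 9720
((A₁ × A₂) × (A₃ × (A₄ × A₅))): 9×16 by 16×12 → 9×12, cost 9·16·12 = 1728; cumulative 12744
Total: 12744 scalar multiplications.

12744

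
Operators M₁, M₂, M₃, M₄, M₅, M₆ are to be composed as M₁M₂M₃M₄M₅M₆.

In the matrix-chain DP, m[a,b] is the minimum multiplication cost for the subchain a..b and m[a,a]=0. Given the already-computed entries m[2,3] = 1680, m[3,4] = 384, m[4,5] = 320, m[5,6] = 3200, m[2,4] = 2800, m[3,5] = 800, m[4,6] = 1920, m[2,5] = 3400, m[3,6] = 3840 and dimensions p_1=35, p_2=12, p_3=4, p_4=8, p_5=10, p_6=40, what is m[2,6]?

9200

m[2,6] = min over k∈[2,5] of m[2,k]+m[k+1,6]+p_{1}·p_k·p_{6}.
k=2: 0 + 3840 + 35·12·40 = 20640; k=3: 1680 + 1920 + 35·4·40 = 9200; k=4: 2800 + 3200 + 35·8·40 = 17200; k=5: 3400 + 0 + 35·10·40 = 17400.
Minimum: 9200 at k=3.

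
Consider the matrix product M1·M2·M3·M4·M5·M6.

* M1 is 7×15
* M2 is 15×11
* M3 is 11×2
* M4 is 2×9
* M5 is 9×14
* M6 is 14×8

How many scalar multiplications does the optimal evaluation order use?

Adjacent pairs: M1M2 = 7·15·11 = 1155; M2M3 = 15·11·2 = 330; M3M4 = 11·2·9 = 198; M4M5 = 2·9·14 = 252; M5M6 = 9·14·8 = 1008.
Length 3: M1..M3: k=1: 0+330+7·15·2=540; k=2: 1155+0+7·11·2=1309 → min 540 | M2..M4: k=2: 0+198+15·11·9=1683; k=3: 330+0+15·2·9=600 → min 600 | M3..M5: k=3: 0+252+11·2·14=560; k=4: 198+0+11·9·14=1584 → min 560 | M4..M6: k=4: 0+1008+2·9·8=1152; k=5: 252+0+2·14·8=476 → min 476.
Length 4: M1..M4: k=1: 0+600+7·15·9=1545; k=2: 1155+198+7·11·9=2046; k=3: 540+0+7·2·9=666 → min 666 | M2..M5: k=2: 0+560+15·11·14=2870; k=3: 330+252+15·2·14=1002; k=4: 600+0+15·9·14=2490 → min 1002 | M3..M6: k=3: 0+476+11·2·8=652; k=4: 198+1008+11·9·8=1998; k=5: 560+0+11·14·8=1792 → min 652.
Length 5: M1..M5: k=1: 0+1002+7·15·14=2472; k=2: 1155+560+7·11·14=2793; k=3: 540+252+7·2·14=988; k=4: 666+0+7·9·14=1548 → min 988 | M2..M6: k=2: 0+652+15·11·8=1972; k=3: 330+476+15·2·8=1046; k=4: 600+1008+15·9·8=2688; k=5: 1002+0+15·14·8=2682 → min 1046.
Length 6: M1..M6: k=1: 0+1046+7·15·8=1886; k=2: 1155+652+7·11·8=2423; k=3: 540+476+7·2·8=1128; k=4: 666+1008+7·9·8=2178; k=5: 988+0+7·14·8=1772 → min 1128.
Optimal order: ((M1·(M2·M3))·((M4·M5)·M6)) with cost 1128.

1128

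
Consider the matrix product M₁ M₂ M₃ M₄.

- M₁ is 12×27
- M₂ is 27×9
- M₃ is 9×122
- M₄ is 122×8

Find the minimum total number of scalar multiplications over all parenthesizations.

Adjacent pairs: M₁M₂ = 12·27·9 = 2916; M₂M₃ = 27·9·122 = 29646; M₃M₄ = 9·122·8 = 8784.
Length 3: M₁..M₃: k=1: 0+29646+12·27·122=69174; k=2: 2916+0+12·9·122=16092 → min 16092 | M₂..M₄: k=2: 0+8784+27·9·8=10728; k=3: 29646+0+27·122·8=55998 → min 10728.
Length 4: M₁..M₄: k=1: 0+10728+12·27·8=13320; k=2: 2916+8784+12·9·8=12564; k=3: 16092+0+12·122·8=27804 → min 12564.
Optimal order: ((M₁ M₂) (M₃ M₄)) with cost 12564.

12564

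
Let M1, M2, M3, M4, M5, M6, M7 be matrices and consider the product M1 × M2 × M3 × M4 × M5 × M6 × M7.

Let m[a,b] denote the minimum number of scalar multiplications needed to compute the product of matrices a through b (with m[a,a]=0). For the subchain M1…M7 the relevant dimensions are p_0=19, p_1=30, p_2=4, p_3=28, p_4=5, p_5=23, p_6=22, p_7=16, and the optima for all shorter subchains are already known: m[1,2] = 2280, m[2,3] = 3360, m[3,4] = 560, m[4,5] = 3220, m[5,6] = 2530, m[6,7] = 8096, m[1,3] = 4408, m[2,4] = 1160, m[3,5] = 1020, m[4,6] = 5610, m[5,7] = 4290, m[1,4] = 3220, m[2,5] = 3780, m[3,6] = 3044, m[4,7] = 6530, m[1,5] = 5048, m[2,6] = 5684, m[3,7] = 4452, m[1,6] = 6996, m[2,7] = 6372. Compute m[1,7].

m[1,7] = min over k∈[1,6] of m[1,k]+m[k+1,7]+p_{0}·p_k·p_{7}.
k=1: 0 + 6372 + 19·30·16 = 15492; k=2: 2280 + 4452 + 19·4·16 = 7948; k=3: 4408 + 6530 + 19·28·16 = 19450; k=4: 3220 + 4290 + 19·5·16 = 9030; k=5: 5048 + 8096 + 19·23·16 = 20136; k=6: 6996 + 0 + 19·22·16 = 13684.
Minimum: 7948 at k=2.

7948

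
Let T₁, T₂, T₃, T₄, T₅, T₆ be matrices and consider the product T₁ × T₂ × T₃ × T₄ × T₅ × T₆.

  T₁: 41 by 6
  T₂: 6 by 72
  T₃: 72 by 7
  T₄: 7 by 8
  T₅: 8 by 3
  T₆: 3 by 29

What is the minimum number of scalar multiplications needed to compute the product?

Adjacent pairs: T₁T₂ = 41·6·72 = 17712; T₂T₃ = 6·72·7 = 3024; T₃T₄ = 72·7·8 = 4032; T₄T₅ = 7·8·3 = 168; T₅T₆ = 8·3·29 = 696.
Length 3: T₁..T₃: k=1: 0+3024+41·6·7=4746; k=2: 17712+0+41·72·7=38376 → min 4746 | T₂..T₄: k=2: 0+4032+6·72·8=7488; k=3: 3024+0+6·7·8=3360 → min 3360 | T₃..T₅: k=3: 0+168+72·7·3=1680; k=4: 4032+0+72·8·3=5760 → min 1680 | T₄..T₆: k=4: 0+696+7·8·29=2320; k=5: 168+0+7·3·29=777 → min 777.
Length 4: T₁..T₄: k=1: 0+3360+41·6·8=5328; k=2: 17712+4032+41·72·8=45360; k=3: 4746+0+41·7·8=7042 → min 5328 | T₂..T₅: k=2: 0+1680+6·72·3=2976; k=3: 3024+168+6·7·3=3318; k=4: 3360+0+6·8·3=3504 → min 2976 | T₃..T₆: k=3: 0+777+72·7·29=15393; k=4: 4032+696+72·8·29=21432; k=5: 1680+0+72·3·29=7944 → min 7944.
Length 5: T₁..T₅: k=1: 0+2976+41·6·3=3714; k=2: 17712+1680+41·72·3=28248; k=3: 4746+168+41·7·3=5775; k=4: 5328+0+41·8·3=6312 → min 3714 | T₂..T₆: k=2: 0+7944+6·72·29=20472; k=3: 3024+777+6·7·29=5019; k=4: 3360+696+6·8·29=5448; k=5: 2976+0+6·3·29=3498 → min 3498.
Length 6: T₁..T₆: k=1: 0+3498+41·6·29=10632; k=2: 17712+7944+41·72·29=111264; k=3: 4746+777+41·7·29=13846; k=4: 5328+696+41·8·29=15536; k=5: 3714+0+41·3·29=7281 → min 7281.
Optimal order: ((T₁ × (T₂ × (T₃ × (T₄ × T₅)))) × T₆) with cost 7281.

7281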